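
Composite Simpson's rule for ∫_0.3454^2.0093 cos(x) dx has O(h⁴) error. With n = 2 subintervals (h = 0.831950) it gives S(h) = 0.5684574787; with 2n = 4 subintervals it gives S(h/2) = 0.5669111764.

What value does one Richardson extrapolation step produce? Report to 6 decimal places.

With r = 4 the leading error scales as h^4, so the weight is 2^4 = 16.
Weighted: 9.0705788224 − 0.5684574787 = 8.5021213437
Extrapolated: 8.5021213437 / 15 = 0.5668080896
Shift from A(h/2): −0.0001030868.

0.566808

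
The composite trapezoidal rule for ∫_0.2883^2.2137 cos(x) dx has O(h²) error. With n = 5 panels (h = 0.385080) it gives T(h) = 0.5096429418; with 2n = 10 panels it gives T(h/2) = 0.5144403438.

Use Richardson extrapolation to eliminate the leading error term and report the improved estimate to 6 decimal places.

0.516039

r = 2: numerator weight 4, denominator 3.
2^2×A(h/2) = 2.0577613752; minus A(h) gives 1.5481184334.
Extrapolated: 1.5481184334 / 3 = 0.5160394778
Shift from A(h/2): +0.0015991340.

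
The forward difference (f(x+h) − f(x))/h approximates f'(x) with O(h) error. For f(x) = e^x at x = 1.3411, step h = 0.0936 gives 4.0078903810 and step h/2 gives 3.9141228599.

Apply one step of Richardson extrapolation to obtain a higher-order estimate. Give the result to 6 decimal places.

3.820355

Error is O(h^1); halving h shrinks it by 2^1 = 2.
Difference of the inputs: 3.9141228599 − 4.0078903810 = -0.0937675211
Correction (A(h/2) − A(h))/(2 − 1) = (-0.0937675211)/1 = -0.0937675211
R = A(h/2) + (A(h/2) − A(h))/1 = 3.9141228599 − 0.0937675211 = 3.8203553388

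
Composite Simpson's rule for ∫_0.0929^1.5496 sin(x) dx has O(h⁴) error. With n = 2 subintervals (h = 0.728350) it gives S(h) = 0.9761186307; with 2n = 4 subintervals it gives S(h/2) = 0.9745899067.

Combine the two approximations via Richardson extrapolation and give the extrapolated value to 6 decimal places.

0.974488

Order 4 gives 2^r = 16 and 2^r − 1 = 15.
Numerator 16·A(h/2) − A(h) = 16·0.9745899067 − 0.9761186307 = 14.6173198765
Divide by 2^4 − 1 = 15.
Result: 0.9744879918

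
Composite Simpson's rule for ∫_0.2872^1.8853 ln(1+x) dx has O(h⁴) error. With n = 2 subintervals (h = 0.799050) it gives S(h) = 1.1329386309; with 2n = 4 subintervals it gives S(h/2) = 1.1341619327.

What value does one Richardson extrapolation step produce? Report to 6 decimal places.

1.134243

Leading term ∝ h^4; use weight 16 = 2^4.
16*1.1341619327 = 18.1465909232; 18.1465909232 − 1.1329386309 = 17.0136522923
Divide by 2^4 − 1 = 15.
Result: 1.1342434862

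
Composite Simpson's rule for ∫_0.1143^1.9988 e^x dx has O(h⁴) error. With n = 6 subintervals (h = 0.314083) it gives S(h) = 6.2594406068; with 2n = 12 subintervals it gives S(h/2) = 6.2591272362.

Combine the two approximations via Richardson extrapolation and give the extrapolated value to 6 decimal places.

Leading term ∝ h^4; use weight 16 = 2^4.
2^4×A(h/2) = 100.1460357792; minus A(h) gives 93.8865951724.
Divide by 2^4 − 1 = 15.
Result: 6.2591063448

6.259106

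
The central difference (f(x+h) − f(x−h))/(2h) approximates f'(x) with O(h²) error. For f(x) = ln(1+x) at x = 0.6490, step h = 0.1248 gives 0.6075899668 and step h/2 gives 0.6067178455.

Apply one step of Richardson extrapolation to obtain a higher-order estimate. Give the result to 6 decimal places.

r = 2: numerator weight 4, denominator 3.
4×0.6067178455 − 0.6075899668 = 1.8192814152
(4×0.6067178455 − 0.6075899668)/(4 − 1) = 0.6064271384
Correction |R − A(h/2)| = 2.907e-04; gap |A(h/2) − A(h)| = 8.721e-04.

0.606427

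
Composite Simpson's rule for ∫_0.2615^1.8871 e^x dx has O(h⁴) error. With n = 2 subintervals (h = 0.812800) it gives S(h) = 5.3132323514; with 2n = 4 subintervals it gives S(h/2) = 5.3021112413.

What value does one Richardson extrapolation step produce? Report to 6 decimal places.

5.301370

r = 4: numerator weight 16, denominator 15.
A(h/2) − A(h) = 5.3021112413 − 5.3132323514 = -0.0111211101
Correction (A(h/2) − A(h))/(16 − 1) = (-0.0111211101)/15 = -0.0007414073
R = A(h/2) + (A(h/2) − A(h))/15 = 5.3021112413 − 0.0007414073 = 5.3013698340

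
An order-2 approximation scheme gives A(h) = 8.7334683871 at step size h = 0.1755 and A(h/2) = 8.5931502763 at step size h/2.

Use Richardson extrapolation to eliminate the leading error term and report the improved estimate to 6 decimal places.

8.546378

With r = 2 the leading error scales as h^2, so the weight is 2^2 = 4.
Weighted: 34.3726011052 − 8.7334683871 = 25.6391327181
R = 25.6391327181/3 = 8.5463775727
Correction |R − A(h/2)| = 4.677e-02; gap |A(h/2) − A(h)| = 1.403e-01.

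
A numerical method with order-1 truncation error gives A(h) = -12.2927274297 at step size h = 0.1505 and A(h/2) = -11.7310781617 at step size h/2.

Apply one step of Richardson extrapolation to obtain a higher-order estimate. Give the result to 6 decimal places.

The method has order 1: 2^1 = 2.
Top: 2(-11.7310781617) − (-12.2927274297) = -11.1694288937
R = (-11.1694288937)/1 = -11.1694288937
Gap between inputs: 5.616e-01; correction applied: +0.5616492680.

-11.169429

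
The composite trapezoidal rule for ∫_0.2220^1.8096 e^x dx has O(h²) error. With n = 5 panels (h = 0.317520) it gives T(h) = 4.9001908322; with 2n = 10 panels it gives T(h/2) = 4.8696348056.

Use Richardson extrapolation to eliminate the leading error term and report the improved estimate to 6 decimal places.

Order 2 gives 2^r = 4 and 2^r − 1 = 3.
Weighted: 19.4785392224 − 4.9001908322 = 14.5783483902
(4*4.8696348056 − 4.9001908322)/(4 − 1) = 4.8594494634
Shift from A(h/2): −0.0101853422.

4.859449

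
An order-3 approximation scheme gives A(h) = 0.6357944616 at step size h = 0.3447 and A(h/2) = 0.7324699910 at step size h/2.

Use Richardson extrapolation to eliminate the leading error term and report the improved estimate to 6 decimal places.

0.746281

Order 3 gives 2^r = 8 and 2^r − 1 = 7.
8 × 0.7324699910 = 5.8597599280; subtract 0.6357944616 → 5.2239654664
Denominator 8 − 1 = 7.
(8 × 0.7324699910 − 0.6357944616)/(8 − 1) = 0.7462807809
Gap between inputs: 9.668e-02; correction applied: +0.0138107899.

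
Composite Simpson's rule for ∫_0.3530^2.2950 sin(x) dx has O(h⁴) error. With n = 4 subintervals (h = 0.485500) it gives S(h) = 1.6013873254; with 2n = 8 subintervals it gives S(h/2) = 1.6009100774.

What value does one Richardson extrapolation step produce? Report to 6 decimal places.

With r = 4 the leading error scales as h^4, so the weight is 2^4 = 16.
Top: 16(1.6009100774) − (1.6013873254) = 24.0131739130
Denominator 16 − 1 = 15.
(16·1.6009100774 − 1.6013873254)/(16 − 1) = 1.6008782609
Shift from A(h/2): −0.0000318165.

1.600878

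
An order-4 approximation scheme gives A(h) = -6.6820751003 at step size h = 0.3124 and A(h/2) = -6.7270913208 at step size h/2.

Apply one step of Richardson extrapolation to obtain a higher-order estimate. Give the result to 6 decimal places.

r = 4: numerator weight 16, denominator 15.
A(h/2) − A(h) = -6.7270913208 − (-6.6820751003) = -0.0450162205
Correction (A(h/2) − A(h))/(16 − 1) = (-0.0450162205)/15 = -0.0030010814
R = A(h/2) + (A(h/2) − A(h))/15 = -6.7270913208 − 0.0030010814 = -6.7300924022
Shift from A(h/2): −0.0030010814.

-6.730092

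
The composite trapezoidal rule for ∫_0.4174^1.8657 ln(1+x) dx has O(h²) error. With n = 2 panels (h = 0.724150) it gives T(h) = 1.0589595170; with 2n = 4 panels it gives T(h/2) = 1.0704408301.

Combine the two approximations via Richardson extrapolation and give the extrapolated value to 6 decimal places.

Order 2 gives 2^r = 4 and 2^r − 1 = 3.
4·1.0704408301 − 1.0589595170 = 3.2228038034
Denominator 4 − 1 = 3.
Extrapolated: 3.2228038034 / 3 = 1.0742679345
Gap between inputs: 1.148e-02; correction applied: +0.0038271044.

1.074268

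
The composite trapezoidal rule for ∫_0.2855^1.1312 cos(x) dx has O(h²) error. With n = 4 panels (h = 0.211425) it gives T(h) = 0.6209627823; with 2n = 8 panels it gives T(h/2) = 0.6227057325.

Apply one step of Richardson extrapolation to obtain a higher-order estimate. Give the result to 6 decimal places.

0.623287

Leading term ∝ h^2; use weight 4 = 2^2.
4 × 0.6227057325 = 2.4908229300; 2.4908229300 − 0.6209627823 = 1.8698601477
1.8698601477 ÷ 3 = 0.6232867159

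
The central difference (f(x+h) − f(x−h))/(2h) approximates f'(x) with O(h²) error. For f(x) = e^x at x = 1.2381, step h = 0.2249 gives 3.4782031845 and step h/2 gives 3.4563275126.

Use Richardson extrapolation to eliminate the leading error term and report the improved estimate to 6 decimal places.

3.449036

Method order is 2; weight 2^2 = 4.
A(h/2) − A(h) = 3.4563275126 − 3.4782031845 = -0.0218756719
Divide by 2^2 − 1 = 3: (-0.0218756719)/3 = -0.0072918906
R = A(h/2) + (A(h/2) − A(h))/3 = 3.4563275126 − 0.0072918906 = 3.4490356220
Gap between inputs: 2.188e-02; correction applied: −0.0072918906.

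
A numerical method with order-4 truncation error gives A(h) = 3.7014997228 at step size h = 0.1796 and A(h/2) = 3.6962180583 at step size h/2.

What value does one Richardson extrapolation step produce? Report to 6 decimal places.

3.695866

The method has order 4: 2^4 = 16.
Numerator 16 × A(h/2) − A(h) = 16 × 3.6962180583 − 3.7014997228 = 55.4379892100
55.4379892100 ÷ 15 = 3.6958659473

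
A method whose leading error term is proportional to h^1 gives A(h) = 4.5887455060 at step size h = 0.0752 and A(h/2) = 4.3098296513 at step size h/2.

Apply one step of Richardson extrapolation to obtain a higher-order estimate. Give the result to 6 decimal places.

4.030914

r = 1, so 2^r = 2.
Top: 2(4.3098296513) − (4.5887455060) = 4.0309137966
Divide by 2^1 − 1 = 1.
Extrapolated: 4.0309137966 / 1 = 4.0309137966
Shift from A(h/2): −0.2789158547.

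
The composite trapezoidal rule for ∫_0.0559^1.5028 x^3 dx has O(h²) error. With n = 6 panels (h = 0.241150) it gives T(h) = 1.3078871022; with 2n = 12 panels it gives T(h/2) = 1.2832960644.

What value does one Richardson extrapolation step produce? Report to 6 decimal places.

1.275099

r = 2: numerator weight 4, denominator 3.
Weighted: 5.1331842576 − 1.3078871022 = 3.8252971554
Denominator 4 − 1 = 3.
(4×1.2832960644 − 1.3078871022)/(4 − 1) = 1.2750990518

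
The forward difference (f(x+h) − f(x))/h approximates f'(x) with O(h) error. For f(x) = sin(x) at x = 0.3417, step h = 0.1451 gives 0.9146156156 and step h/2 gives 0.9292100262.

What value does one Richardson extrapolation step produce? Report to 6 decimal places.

0.943804

Error is O(h^1); halving h shrinks it by 2^1 = 2.
2^1 × A(h/2) = 1.8584200524; minus A(h) gives 0.9438044368.
Divide by 2^1 − 1 = 1.
Extrapolated: 0.9438044368 / 1 = 0.9438044368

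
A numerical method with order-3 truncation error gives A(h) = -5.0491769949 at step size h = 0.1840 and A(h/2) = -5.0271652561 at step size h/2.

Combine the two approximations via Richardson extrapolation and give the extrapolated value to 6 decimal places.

-5.024021

Order 3 gives 2^r = 8 and 2^r − 1 = 7.
8·(-5.0271652561) = -40.2173220488; (-40.2173220488) − (-5.0491769949) = -35.1681450539
Denominator 8 − 1 = 7.
(-35.1681450539) ÷ 7 = -5.0240207220
Gap between inputs: 2.201e-02; correction applied: +0.0031445341.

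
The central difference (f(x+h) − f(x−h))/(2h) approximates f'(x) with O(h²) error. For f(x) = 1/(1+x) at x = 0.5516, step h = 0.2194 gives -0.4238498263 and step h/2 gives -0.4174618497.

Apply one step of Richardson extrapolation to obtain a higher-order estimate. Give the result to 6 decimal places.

Method order is 2; weight 2^2 = 4.
Top: 4(-0.4174618497) − (-0.4238498263) = -1.2459975725
R = (-1.2459975725)/3 = -0.4153325242

-0.415333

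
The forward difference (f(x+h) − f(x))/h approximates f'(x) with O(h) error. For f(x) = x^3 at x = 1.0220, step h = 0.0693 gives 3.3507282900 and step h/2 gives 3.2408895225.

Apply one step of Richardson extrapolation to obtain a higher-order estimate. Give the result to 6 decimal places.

3.131051

Method order is 1; weight 2^1 = 2.
Difference of the inputs: 3.2408895225 − 3.3507282900 = -0.1098387675
Divide by 2^1 − 1 = 1: (-0.1098387675)/1 = -0.1098387675
R = A(h/2) + (A(h/2) − A(h))/1 = 3.2408895225 − 0.1098387675 = 3.1310507550
Correction |R − A(h/2)| = 1.098e-01; gap |A(h/2) − A(h)| = 1.098e-01.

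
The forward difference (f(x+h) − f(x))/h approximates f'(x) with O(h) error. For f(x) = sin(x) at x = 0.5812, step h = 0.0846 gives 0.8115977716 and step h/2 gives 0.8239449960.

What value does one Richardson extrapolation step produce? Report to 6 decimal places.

0.836292

Error is O(h^1); halving h shrinks it by 2^1 = 2.
2 × 0.8239449960 = 1.6478899920; subtract 0.8115977716 → 0.8362922204
0.8362922204 ÷ 1 = 0.8362922204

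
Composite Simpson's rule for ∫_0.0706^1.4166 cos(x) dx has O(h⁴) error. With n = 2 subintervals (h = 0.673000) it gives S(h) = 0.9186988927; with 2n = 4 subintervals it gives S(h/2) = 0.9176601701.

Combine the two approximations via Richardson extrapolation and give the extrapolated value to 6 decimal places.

Leading term ∝ h^4; use weight 16 = 2^4.
Top: 16(0.9176601701) − (0.9186988927) = 13.7638638289
Denominator 16 − 1 = 15.
13.7638638289 ÷ 15 = 0.9175909219
Gap between inputs: 1.039e-03; correction applied: −0.0000692482.

0.917591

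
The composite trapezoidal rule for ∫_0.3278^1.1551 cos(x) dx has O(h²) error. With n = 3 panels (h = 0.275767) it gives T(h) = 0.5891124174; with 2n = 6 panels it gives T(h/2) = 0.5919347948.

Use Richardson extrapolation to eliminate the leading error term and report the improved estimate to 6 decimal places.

0.592876

r = 2: numerator weight 4, denominator 3.
Weighted: 2.3677391792 − 0.5891124174 = 1.7786267618
1.7786267618 ÷ 3 = 0.5928755873
Gap between inputs: 2.822e-03; correction applied: +0.0009407925.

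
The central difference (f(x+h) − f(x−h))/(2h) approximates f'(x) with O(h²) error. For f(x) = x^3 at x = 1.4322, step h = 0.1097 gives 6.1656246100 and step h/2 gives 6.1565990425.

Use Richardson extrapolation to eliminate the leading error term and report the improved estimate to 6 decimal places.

With r = 2 the leading error scales as h^2, so the weight is 2^2 = 4.
4·6.1565990425 − 6.1656246100 = 18.4607715600
18.4607715600 ÷ 3 = 6.1535905200
Gap between inputs: 9.026e-03; correction applied: −0.0030085225.

6.153591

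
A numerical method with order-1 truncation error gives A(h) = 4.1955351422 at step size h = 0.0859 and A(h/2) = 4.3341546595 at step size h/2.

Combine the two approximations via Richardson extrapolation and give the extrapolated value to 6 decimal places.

4.472774

The method has order 1: 2^1 = 2.
A(h/2) − A(h) = 4.3341546595 − 4.1955351422 = 0.1386195173
Correction (A(h/2) − A(h))/(2 − 1) = 0.1386195173/1 = 0.1386195173
R = 4.3341546595 + 0.1386195173 = 4.4727741768
Correction |R − A(h/2)| = 1.386e-01; gap |A(h/2) − A(h)| = 1.386e-01.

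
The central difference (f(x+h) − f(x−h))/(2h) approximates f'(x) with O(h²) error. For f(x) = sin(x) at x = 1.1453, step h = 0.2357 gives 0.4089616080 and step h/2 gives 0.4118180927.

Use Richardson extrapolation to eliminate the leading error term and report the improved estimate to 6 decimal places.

0.412770

r = 2, so 2^r = 4.
4·0.4118180927 − 0.4089616080 = 1.2383107628
Denominator 4 − 1 = 3.
So the Richardson estimate is 0.4127702543.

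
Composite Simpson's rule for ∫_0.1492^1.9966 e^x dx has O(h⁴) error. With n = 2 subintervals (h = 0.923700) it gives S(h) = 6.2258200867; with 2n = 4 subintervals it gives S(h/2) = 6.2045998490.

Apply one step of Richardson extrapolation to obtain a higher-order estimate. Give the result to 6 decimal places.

6.203185

Order 4 gives 2^r = 16 and 2^r − 1 = 15.
16·6.2045998490 − 6.2258200867 = 93.0477774973
Extrapolated: 93.0477774973 / 15 = 6.2031851665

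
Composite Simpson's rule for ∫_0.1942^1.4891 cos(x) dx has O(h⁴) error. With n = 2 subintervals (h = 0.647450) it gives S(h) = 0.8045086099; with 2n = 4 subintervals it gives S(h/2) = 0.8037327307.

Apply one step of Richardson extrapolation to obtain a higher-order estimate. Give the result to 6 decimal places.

r = 4: numerator weight 16, denominator 15.
Numerator 16 × A(h/2) − A(h) = 16 × 0.8037327307 − 0.8045086099 = 12.0552150813
Divide by 2^4 − 1 = 15.
Extrapolated: 12.0552150813 / 15 = 0.8036810054
Shift from A(h/2): −0.0000517253.

0.803681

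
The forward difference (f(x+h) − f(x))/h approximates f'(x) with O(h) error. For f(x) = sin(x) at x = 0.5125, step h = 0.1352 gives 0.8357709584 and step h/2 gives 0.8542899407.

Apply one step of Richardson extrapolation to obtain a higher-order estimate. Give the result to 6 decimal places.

Error is O(h^1); halving h shrinks it by 2^1 = 2.
A(h/2) − A(h) = 0.8542899407 − 0.8357709584 = 0.0185189823
Divide by 2^1 − 1 = 1: 0.0185189823/1 = 0.0185189823
R = 0.8542899407 + 0.0185189823 = 0.8728089230

0.872809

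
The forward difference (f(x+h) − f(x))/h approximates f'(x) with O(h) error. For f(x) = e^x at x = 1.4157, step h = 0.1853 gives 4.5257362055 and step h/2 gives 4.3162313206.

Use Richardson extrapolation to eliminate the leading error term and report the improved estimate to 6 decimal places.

4.106726

Method order is 1; weight 2^1 = 2.
A(h/2) − A(h) = 4.3162313206 − 4.5257362055 = -0.2095048849
Correction (A(h/2) − A(h))/(2 − 1) = (-0.2095048849)/1 = -0.2095048849
R = 4.3162313206 − 0.2095048849 = 4.1067264357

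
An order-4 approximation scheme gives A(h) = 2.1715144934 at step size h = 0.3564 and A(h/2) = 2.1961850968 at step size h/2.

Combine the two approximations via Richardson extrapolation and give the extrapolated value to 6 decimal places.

2.197830

Order 4 gives 2^r = 16 and 2^r − 1 = 15.
16 × 2.1961850968 = 35.1389615488; subtract 2.1715144934 → 32.9674470554
Extrapolated: 32.9674470554 / 15 = 2.1978298037
Correction |R − A(h/2)| = 1.645e-03; gap |A(h/2) − A(h)| = 2.467e-02.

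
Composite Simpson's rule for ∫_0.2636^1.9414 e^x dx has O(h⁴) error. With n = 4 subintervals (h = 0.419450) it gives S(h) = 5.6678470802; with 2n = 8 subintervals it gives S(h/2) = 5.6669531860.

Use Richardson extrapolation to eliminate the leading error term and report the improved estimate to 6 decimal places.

5.666894

r = 4, so 2^r = 16.
16*5.6669531860 − 5.6678470802 = 85.0034038958
(16*5.6669531860 − 5.6678470802)/(16 − 1) = 5.6668935931
Gap between inputs: 8.939e-04; correction applied: −0.0000595929.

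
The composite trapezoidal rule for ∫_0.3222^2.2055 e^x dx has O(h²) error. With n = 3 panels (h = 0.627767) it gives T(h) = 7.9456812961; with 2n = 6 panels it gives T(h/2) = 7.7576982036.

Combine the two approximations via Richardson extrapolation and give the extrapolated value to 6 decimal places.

7.695037

The method has order 2: 2^2 = 4.
Numerator 4 × A(h/2) − A(h) = 4 × 7.7576982036 − 7.9456812961 = 23.0851115183
Denominator 4 − 1 = 3.
23.0851115183 ÷ 3 = 7.6950371728
Gap between inputs: 1.880e-01; correction applied: −0.0626610308.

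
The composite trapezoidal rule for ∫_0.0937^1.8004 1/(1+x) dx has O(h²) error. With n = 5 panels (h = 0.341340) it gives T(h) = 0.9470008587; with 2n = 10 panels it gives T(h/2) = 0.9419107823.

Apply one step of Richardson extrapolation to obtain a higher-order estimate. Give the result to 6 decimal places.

0.940214

Order 2 gives 2^r = 4 and 2^r − 1 = 3.
4 × 0.9419107823 = 3.7676431292; 3.7676431292 − 0.9470008587 = 2.8206422705
Divide by 2^2 − 1 = 3.
So the Richardson estimate is 0.9402140902.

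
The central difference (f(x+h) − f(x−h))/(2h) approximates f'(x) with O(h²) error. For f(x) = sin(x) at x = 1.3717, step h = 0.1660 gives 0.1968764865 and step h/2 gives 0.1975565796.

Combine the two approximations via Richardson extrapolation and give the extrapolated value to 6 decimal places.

Error is O(h^2); halving h shrinks it by 2^2 = 4.
Difference of the inputs: 0.1975565796 − 0.1968764865 = 0.0006800931
Correction (A(h/2) − A(h))/(4 − 1) = 0.0006800931/3 = 0.0002266977
R = 0.1975565796 + 0.0002266977 = 0.1977832773

0.197783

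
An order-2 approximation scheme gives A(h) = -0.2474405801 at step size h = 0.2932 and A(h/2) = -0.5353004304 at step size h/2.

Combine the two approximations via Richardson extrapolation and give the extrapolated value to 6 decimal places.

r = 2: numerator weight 4, denominator 3.
Difference of the inputs: -0.5353004304 − (-0.2474405801) = -0.2878598503
Divide by 2^2 − 1 = 3: (-0.2878598503)/3 = -0.0959532834
R = -0.5353004304 − 0.0959532834 = -0.6312537138
Correction |R − A(h/2)| = 9.595e-02; gap |A(h/2) − A(h)| = 2.879e-01.

-0.631254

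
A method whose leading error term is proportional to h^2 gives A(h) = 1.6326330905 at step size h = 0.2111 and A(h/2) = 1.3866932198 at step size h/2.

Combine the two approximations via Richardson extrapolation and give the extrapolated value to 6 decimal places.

1.304713

Order 2 gives 2^r = 4 and 2^r − 1 = 3.
Top: 4(1.3866932198) − (1.6326330905) = 3.9141397887
Denominator 4 − 1 = 3.
3.9141397887 ÷ 3 = 1.3047132629
Shift from A(h/2): −0.0819799569.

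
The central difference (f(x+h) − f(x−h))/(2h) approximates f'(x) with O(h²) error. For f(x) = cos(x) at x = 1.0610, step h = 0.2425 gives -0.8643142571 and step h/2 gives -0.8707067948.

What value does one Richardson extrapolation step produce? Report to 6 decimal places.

-0.872838

r = 2: numerator weight 4, denominator 3.
4*(-0.8707067948) = -3.4828271792; subtract (-0.8643142571) → -2.6185129221
Divide by 2^2 − 1 = 3.
(-2.6185129221) ÷ 3 = -0.8728376407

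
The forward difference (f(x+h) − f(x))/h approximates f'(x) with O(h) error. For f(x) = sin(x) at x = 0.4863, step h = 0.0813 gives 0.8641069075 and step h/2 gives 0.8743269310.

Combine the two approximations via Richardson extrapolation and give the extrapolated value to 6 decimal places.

0.884547

Leading term ∝ h^1; use weight 2 = 2^1.
2×0.8743269310 = 1.7486538620; 1.7486538620 − 0.8641069075 = 0.8845469545
R = 0.8845469545/1 = 0.8845469545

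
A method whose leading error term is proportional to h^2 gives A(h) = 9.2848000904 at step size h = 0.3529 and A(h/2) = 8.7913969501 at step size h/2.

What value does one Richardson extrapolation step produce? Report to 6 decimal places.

8.626929

Error is O(h^2); halving h shrinks it by 2^2 = 4.
Numerator 4 × A(h/2) − A(h) = 4 × 8.7913969501 − 9.2848000904 = 25.8807877100
Divide by 2^2 − 1 = 3.
R = 25.8807877100/3 = 8.6269292367
Gap between inputs: 4.934e-01; correction applied: −0.1644677134.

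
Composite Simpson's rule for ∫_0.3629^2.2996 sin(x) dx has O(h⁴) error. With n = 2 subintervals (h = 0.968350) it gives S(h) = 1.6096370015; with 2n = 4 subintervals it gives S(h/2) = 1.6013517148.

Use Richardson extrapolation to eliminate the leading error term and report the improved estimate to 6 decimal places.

Order 4 gives 2^r = 16 and 2^r − 1 = 15.
Weighted: 25.6216274368 − 1.6096370015 = 24.0119904353
Divide by 2^4 − 1 = 15.
24.0119904353 ÷ 15 = 1.6007993624
Gap between inputs: 8.285e-03; correction applied: −0.0005523524.

1.600799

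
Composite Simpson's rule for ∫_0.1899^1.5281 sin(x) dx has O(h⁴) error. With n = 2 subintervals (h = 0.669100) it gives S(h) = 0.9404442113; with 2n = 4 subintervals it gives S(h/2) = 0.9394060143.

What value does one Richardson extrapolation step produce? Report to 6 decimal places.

With r = 4 the leading error scales as h^4, so the weight is 2^4 = 16.
Numerator 16·A(h/2) − A(h) = 16·0.9394060143 − 0.9404442113 = 14.0900520175
Divide by 2^4 − 1 = 15.
Result: 0.9393368012
Correction |R − A(h/2)| = 6.921e-05; gap |A(h/2) − A(h)| = 1.038e-03.

0.939337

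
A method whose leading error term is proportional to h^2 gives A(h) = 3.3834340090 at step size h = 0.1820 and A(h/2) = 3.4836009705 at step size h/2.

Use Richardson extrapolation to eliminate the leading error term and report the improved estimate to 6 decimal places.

r = 2: numerator weight 4, denominator 3.
4*3.4836009705 = 13.9344038820; subtract 3.3834340090 → 10.5509698730
Denominator 4 − 1 = 3.
(4*3.4836009705 − 3.3834340090)/(4 − 1) = 3.5169899577

3.516990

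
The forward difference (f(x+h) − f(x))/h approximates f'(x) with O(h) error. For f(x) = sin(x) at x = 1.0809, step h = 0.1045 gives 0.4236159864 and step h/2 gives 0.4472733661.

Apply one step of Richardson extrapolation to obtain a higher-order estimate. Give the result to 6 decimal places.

Error is O(h^1); halving h shrinks it by 2^1 = 2.
A(h/2) − A(h) = 0.4472733661 − 0.4236159864 = 0.0236573797
Correction (A(h/2) − A(h))/(2 − 1) = 0.0236573797/1 = 0.0236573797
R = A(h/2) + (A(h/2) − A(h))/1 = 0.4472733661 + 0.0236573797 = 0.4709307458
Shift from A(h/2): +0.0236573797.

0.470931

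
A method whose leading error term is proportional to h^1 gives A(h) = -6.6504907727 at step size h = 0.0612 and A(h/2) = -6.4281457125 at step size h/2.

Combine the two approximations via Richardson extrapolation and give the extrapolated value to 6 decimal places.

With r = 1 the leading error scales as h^1, so the weight is 2^1 = 2.
Difference of the inputs: -6.4281457125 − (-6.6504907727) = 0.2223450602
Divide by 2^1 − 1 = 1: 0.2223450602/1 = 0.2223450602
R = -6.4281457125 + 0.2223450602 = -6.2058006523

-6.205801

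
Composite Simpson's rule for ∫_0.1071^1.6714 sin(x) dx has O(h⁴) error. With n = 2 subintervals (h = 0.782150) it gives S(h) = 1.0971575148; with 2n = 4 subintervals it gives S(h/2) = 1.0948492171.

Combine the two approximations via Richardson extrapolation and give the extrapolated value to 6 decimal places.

Order 4 gives 2^r = 16 and 2^r − 1 = 15.
16*1.0948492171 = 17.5175874736; subtract 1.0971575148 → 16.4204299588
R = 16.4204299588/15 = 1.0946953306
Gap between inputs: 2.308e-03; correction applied: −0.0001538865.

1.094695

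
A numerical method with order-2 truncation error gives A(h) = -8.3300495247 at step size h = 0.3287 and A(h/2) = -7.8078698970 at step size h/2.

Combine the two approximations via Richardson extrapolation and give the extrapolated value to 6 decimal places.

-7.633810

The method has order 2: 2^2 = 4.
4*(-7.8078698970) = -31.2314795880; subtract (-8.3300495247) → -22.9014300633
Denominator 4 − 1 = 3.
Result: -7.6338100211
Shift from A(h/2): +0.1740598759.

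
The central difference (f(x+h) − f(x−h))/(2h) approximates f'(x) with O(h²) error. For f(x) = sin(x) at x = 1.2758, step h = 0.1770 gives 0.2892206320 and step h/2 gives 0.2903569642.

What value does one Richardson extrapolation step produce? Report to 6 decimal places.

Order 2 gives 2^r = 4 and 2^r − 1 = 3.
Numerator 4 × A(h/2) − A(h) = 4 × 0.2903569642 − 0.2892206320 = 0.8722072248
(4 × 0.2903569642 − 0.2892206320)/(4 − 1) = 0.2907357416

0.290736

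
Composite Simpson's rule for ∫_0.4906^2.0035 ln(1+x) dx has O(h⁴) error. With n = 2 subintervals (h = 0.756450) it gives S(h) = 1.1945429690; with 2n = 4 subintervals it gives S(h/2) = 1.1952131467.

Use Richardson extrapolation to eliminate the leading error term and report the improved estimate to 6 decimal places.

1.195258

r = 4, so 2^r = 16.
16 × 1.1952131467 = 19.1234103472; 19.1234103472 − 1.1945429690 = 17.9288673782
17.9288673782 ÷ 15 = 1.1952578252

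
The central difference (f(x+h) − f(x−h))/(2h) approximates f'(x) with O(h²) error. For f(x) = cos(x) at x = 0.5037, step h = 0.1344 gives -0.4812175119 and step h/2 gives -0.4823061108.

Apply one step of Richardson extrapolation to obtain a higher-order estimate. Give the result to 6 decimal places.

The method has order 2: 2^2 = 4.
4 × (-0.4823061108) = -1.9292244432; (-1.9292244432) − (-0.4812175119) = -1.4480069313
R = (-1.4480069313)/3 = -0.4826689771

-0.482669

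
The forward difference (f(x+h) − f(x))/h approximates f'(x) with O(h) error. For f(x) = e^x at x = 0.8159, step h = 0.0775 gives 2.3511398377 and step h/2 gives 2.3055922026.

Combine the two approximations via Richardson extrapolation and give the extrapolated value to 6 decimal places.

Method order is 1; weight 2^1 = 2.
Numerator 2 × A(h/2) − A(h) = 2 × 2.3055922026 − 2.3511398377 = 2.2600445675
(2 × 2.3055922026 − 2.3511398377)/(2 − 1) = 2.2600445675
Correction |R − A(h/2)| = 4.555e-02; gap |A(h/2) − A(h)| = 4.555e-02.

2.260045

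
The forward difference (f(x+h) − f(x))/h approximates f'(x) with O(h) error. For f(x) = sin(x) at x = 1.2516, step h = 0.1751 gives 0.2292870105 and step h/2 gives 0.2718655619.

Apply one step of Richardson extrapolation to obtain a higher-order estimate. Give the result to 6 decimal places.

With r = 1 the leading error scales as h^1, so the weight is 2^1 = 2.
2^1*A(h/2) = 0.5437311238; minus A(h) gives 0.3144441133.
Divide by 2^1 − 1 = 1.
R = 0.3144441133/1 = 0.3144441133
Gap between inputs: 4.258e-02; correction applied: +0.0425785514.

0.314444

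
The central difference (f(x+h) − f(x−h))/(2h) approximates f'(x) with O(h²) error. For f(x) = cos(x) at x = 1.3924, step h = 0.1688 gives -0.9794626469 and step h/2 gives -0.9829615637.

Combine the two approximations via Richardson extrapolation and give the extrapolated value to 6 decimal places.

Error is O(h^2); halving h shrinks it by 2^2 = 4.
4×(-0.9829615637) − (-0.9794626469) = -2.9523836079
Divide by 2^2 − 1 = 3.
(-2.9523836079) ÷ 3 = -0.9841278693

-0.984128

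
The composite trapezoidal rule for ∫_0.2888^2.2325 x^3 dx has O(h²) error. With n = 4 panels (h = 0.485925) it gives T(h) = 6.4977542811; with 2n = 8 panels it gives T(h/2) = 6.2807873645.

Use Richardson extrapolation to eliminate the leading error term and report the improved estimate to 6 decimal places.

6.208465

With r = 2 the leading error scales as h^2, so the weight is 2^2 = 4.
Difference of the inputs: 6.2807873645 − 6.4977542811 = -0.2169669166
Divide by 2^2 − 1 = 3: (-0.2169669166)/3 = -0.0723223055
R = 6.2807873645 − 0.0723223055 = 6.2084650590
Gap between inputs: 2.170e-01; correction applied: −0.0723223055.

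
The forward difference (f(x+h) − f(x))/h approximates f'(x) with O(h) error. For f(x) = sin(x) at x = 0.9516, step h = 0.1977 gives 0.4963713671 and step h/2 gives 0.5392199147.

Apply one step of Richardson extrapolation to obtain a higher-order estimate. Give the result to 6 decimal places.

r = 1: numerator weight 2, denominator 1.
Numerator 2×A(h/2) − A(h) = 2×0.5392199147 − 0.4963713671 = 0.5820684623
Denominator 2 − 1 = 1.
0.5820684623 ÷ 1 = 0.5820684623
Shift from A(h/2): +0.0428485476.

0.582068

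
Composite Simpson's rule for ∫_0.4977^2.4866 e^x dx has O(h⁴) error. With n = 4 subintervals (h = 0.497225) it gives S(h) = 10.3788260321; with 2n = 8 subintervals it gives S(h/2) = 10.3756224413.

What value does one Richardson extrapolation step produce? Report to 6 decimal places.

r = 4, so 2^r = 16.
16 × 10.3756224413 − 10.3788260321 = 155.6311330287
155.6311330287 ÷ 15 = 10.3754088686

10.375409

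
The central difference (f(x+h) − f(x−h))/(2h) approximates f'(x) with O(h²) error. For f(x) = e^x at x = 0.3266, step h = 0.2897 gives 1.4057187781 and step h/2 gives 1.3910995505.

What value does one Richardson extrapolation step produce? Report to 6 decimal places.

1.386226

r = 2, so 2^r = 4.
4·1.3910995505 − 1.4057187781 = 4.1586794239
4.1586794239 ÷ 3 = 1.3862264746
Shift from A(h/2): −0.0048730759.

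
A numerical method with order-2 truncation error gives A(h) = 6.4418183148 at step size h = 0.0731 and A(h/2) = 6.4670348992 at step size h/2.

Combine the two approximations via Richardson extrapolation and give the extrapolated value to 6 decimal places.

r = 2, so 2^r = 4.
4*6.4670348992 = 25.8681395968; 25.8681395968 − 6.4418183148 = 19.4263212820
R = 19.4263212820/3 = 6.4754404273
Shift from A(h/2): +0.0084055281.

6.475440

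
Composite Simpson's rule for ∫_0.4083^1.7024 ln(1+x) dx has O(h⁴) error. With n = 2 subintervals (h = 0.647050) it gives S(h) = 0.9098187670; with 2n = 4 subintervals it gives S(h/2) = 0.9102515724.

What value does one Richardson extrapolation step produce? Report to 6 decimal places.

0.910280

r = 4: numerator weight 16, denominator 15.
16·0.9102515724 = 14.5640251584; 14.5640251584 − 0.9098187670 = 13.6542063914
Extrapolated: 13.6542063914 / 15 = 0.9102804261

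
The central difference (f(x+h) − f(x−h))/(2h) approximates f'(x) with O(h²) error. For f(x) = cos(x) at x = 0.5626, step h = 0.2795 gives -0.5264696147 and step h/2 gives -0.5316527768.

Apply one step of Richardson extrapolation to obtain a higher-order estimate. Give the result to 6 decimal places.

r = 2: numerator weight 4, denominator 3.
Difference of the inputs: -0.5316527768 − (-0.5264696147) = -0.0051831621
Divide by 2^2 − 1 = 3: (-0.0051831621)/3 = -0.0017277207
R = A(h/2) + (A(h/2) − A(h))/3 = -0.5316527768 − 0.0017277207 = -0.5333804975

-0.533380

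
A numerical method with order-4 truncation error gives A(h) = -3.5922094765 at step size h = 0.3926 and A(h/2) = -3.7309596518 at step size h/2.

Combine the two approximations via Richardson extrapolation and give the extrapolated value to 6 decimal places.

Method order is 4; weight 2^4 = 16.
16·(-3.7309596518) − (-3.5922094765) = -56.1031449523
(16·(-3.7309596518) − (-3.5922094765))/(16 − 1) = -3.7402096635

-3.740210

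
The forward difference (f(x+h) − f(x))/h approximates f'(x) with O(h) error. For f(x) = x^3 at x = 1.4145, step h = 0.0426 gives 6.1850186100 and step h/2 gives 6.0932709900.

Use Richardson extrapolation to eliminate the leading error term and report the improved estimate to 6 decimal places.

Method order is 1; weight 2^1 = 2.
2×6.0932709900 − 6.1850186100 = 6.0015233700
Denominator 2 − 1 = 1.
6.0015233700 ÷ 1 = 6.0015233700

6.001523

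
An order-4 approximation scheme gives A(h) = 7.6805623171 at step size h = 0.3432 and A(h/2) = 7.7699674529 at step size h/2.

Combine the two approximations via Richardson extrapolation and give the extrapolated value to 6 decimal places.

The method has order 4: 2^4 = 16.
Top: 16(7.7699674529) − (7.6805623171) = 116.6389169293
R = 116.6389169293/15 = 7.7759277953

7.775928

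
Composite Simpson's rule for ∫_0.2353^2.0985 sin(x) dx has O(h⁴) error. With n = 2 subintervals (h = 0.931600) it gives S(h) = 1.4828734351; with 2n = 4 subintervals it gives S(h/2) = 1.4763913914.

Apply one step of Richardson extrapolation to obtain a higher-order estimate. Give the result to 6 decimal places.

1.475959

Leading term ∝ h^4; use weight 16 = 2^4.
Weighted: 23.6222622624 − 1.4828734351 = 22.1393888273
Denominator 16 − 1 = 15.
So the Richardson estimate is 1.4759592552.
Correction |R − A(h/2)| = 4.321e-04; gap |A(h/2) − A(h)| = 6.482e-03.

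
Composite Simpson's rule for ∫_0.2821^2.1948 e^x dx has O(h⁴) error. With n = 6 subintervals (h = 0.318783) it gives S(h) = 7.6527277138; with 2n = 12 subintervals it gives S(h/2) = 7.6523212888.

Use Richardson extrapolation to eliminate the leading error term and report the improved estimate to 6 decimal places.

Order 4 gives 2^r = 16 and 2^r − 1 = 15.
16×7.6523212888 = 122.4371406208; subtract 7.6527277138 → 114.7844129070
Denominator 16 − 1 = 15.
R = 114.7844129070/15 = 7.6522941938
Correction |R − A(h/2)| = 2.710e-05; gap |A(h/2) − A(h)| = 4.064e-04.

7.652294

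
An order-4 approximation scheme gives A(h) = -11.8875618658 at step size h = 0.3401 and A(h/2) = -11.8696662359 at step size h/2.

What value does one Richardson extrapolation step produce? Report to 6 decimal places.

r = 4, so 2^r = 16.
Weighted: (-189.9146597744) − (-11.8875618658) = -178.0270979086
Extrapolated: (-178.0270979086) / 15 = -11.8684731939
Shift from A(h/2): +0.0011930420.

-11.868473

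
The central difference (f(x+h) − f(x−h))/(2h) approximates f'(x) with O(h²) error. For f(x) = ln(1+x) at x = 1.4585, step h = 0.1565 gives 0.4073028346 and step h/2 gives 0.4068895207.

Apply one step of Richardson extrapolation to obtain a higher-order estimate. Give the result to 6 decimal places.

The method has order 2: 2^2 = 4.
2^2×A(h/2) = 1.6275580828; minus A(h) gives 1.2202552482.
1.2202552482 ÷ 3 = 0.4067517494
Gap between inputs: 4.133e-04; correction applied: −0.0001377713.

0.406752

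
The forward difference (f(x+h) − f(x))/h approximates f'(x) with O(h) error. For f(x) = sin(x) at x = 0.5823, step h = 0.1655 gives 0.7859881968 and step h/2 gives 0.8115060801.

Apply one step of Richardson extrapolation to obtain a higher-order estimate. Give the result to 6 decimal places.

0.837024

Order 1 gives 2^r = 2 and 2^r − 1 = 1.
Difference of the inputs: 0.8115060801 − 0.7859881968 = 0.0255178833
Correction (A(h/2) − A(h))/(2 − 1) = 0.0255178833/1 = 0.0255178833
R = 0.8115060801 + 0.0255178833 = 0.8370239634
Shift from A(h/2): +0.0255178833.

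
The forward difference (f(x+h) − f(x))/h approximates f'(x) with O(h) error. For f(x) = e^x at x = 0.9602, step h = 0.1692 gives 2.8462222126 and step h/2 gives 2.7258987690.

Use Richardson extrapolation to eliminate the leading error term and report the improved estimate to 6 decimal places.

2.605575

The method has order 1: 2^1 = 2.
2·2.7258987690 = 5.4517975380; subtract 2.8462222126 → 2.6055753254
Divide by 2^1 − 1 = 1.
So the Richardson estimate is 2.6055753254.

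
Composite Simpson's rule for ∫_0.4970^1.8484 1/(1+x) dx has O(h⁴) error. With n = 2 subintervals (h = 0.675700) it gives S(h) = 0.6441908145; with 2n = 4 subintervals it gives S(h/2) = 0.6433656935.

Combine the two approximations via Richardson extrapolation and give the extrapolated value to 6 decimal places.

r = 4, so 2^r = 16.
Numerator 16 × A(h/2) − A(h) = 16 × 0.6433656935 − 0.6441908145 = 9.6496602815
Divide by 2^4 − 1 = 15.
R = 9.6496602815/15 = 0.6433106854
Correction |R − A(h/2)| = 5.501e-05; gap |A(h/2) − A(h)| = 8.251e-04.

0.643311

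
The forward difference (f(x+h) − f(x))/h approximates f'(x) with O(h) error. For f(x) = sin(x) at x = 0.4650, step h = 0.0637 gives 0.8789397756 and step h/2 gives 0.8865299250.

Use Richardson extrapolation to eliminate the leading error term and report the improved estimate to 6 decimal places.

Error is O(h^1); halving h shrinks it by 2^1 = 2.
Top: 2(0.8865299250) − (0.8789397756) = 0.8941200744
Divide by 2^1 − 1 = 1.
0.8941200744 ÷ 1 = 0.8941200744
Correction |R − A(h/2)| = 7.590e-03; gap |A(h/2) − A(h)| = 7.590e-03.

0.894120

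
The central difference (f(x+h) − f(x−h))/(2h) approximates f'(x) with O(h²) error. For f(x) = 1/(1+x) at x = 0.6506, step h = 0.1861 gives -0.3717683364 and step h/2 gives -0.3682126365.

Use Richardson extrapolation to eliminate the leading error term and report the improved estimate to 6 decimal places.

-0.367027

Method order is 2; weight 2^2 = 4.
Weighted: (-1.4728505460) − (-0.3717683364) = -1.1010822096
Denominator 4 − 1 = 3.
Result: -0.3670274032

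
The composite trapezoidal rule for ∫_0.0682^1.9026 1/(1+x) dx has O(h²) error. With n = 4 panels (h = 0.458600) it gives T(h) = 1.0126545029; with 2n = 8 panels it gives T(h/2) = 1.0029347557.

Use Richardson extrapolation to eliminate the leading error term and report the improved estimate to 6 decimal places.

Leading term ∝ h^2; use weight 4 = 2^2.
4 × 1.0029347557 = 4.0117390228; subtract 1.0126545029 → 2.9990845199
Divide by 2^2 − 1 = 3.
R = 2.9990845199/3 = 0.9996948400
Correction |R − A(h/2)| = 3.240e-03; gap |A(h/2) − A(h)| = 9.720e-03.

0.999695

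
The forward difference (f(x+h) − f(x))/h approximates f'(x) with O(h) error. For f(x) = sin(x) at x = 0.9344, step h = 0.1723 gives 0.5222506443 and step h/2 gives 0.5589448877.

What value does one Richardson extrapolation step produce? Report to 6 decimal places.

Error is O(h^1); halving h shrinks it by 2^1 = 2.
2·0.5589448877 = 1.1178897754; subtract 0.5222506443 → 0.5956391311
(2·0.5589448877 − 0.5222506443)/(2 − 1) = 0.5956391311

0.595639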